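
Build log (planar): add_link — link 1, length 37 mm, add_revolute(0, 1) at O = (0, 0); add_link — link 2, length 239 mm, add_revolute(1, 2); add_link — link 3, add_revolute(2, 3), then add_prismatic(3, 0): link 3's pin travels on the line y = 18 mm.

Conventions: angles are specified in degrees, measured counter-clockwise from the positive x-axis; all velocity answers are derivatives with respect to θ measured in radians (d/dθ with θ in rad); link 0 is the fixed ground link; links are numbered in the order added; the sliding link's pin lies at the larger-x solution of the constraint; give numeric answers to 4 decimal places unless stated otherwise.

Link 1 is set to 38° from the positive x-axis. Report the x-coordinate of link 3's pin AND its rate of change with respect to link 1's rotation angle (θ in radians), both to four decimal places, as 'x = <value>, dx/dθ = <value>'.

geometry: r = 37 mm, L = 239 mm, e = 18 mm
crank pin P = (r cos θ, r sin θ) = (29.156398, 22.779475)
h = r sin θ − e = 22.779475 − 18 = 4.779475
x = r cos θ + √(L² − h²) = 29.156398 + 238.952206 = 268.108604
dx/dθ = −r sin θ − h·r cos θ/√(L² − h²) (θ in radians; h = 4.779475) = -23.362655

x = 268.1086, dx/dθ = -23.3627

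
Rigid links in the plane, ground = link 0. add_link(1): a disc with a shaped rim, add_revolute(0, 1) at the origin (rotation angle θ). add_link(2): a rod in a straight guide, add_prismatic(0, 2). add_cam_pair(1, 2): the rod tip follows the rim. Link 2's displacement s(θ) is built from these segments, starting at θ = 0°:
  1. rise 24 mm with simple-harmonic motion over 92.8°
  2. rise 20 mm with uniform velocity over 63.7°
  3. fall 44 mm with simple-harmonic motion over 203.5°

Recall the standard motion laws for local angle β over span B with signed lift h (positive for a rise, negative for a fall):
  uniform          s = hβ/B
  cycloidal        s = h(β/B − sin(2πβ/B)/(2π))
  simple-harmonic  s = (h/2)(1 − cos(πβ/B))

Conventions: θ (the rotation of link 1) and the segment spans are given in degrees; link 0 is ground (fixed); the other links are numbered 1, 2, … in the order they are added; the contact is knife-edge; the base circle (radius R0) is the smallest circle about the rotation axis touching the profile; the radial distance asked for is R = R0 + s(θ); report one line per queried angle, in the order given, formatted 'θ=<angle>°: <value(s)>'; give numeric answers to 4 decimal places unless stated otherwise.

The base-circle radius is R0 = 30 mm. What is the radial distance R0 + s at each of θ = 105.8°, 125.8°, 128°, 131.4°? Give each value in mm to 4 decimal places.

segment 1 (0° to 92.8°, simple-harmonic, h = 24) is passed completely: s = 0.0000 + (24) = 24.0000
θ = 105.8° falls in segment 2 (92.8° to 156.5°, uniform, h = 20): β = 105.8 − 92.8 = 13°, B = 63.7°; Δs = 20·13/63.7 = 4.0816; s = 24.0000 + 4.0816 = 28.0816
θ = 125.8° falls in segment 2 (92.8° to 156.5°, uniform, h = 20): β = 125.8 − 92.8 = 33°, B = 63.7°; Δs = 20·33/63.7 = 10.3611; s = 24.0000 + 10.3611 = 34.3611
θ = 128° falls in segment 2 (92.8° to 156.5°, uniform, h = 20): β = 128 − 92.8 = 35.2°, B = 63.7°; Δs = 20·35.2/63.7 = 11.0518; s = 24.0000 + 11.0518 = 35.0518
θ = 131.4° falls in segment 2 (92.8° to 156.5°, uniform, h = 20): β = 131.4 − 92.8 = 38.6°, B = 63.7°; Δs = 20·38.6/63.7 = 12.1193; s = 24.0000 + 12.1193 = 36.1193
θ=105.8°: R = R0 + s = 30 + 28.0816 = 58.0816
θ=125.8°: R = R0 + s = 30 + 34.3611 = 64.3611
θ=128°: R = R0 + s = 30 + 35.0518 = 65.0518
θ=131.4°: R = R0 + s = 30 + 36.1193 = 66.1193

θ=105.8°: 58.0816
θ=125.8°: 64.3611
θ=128°: 65.0518
θ=131.4°: 66.1193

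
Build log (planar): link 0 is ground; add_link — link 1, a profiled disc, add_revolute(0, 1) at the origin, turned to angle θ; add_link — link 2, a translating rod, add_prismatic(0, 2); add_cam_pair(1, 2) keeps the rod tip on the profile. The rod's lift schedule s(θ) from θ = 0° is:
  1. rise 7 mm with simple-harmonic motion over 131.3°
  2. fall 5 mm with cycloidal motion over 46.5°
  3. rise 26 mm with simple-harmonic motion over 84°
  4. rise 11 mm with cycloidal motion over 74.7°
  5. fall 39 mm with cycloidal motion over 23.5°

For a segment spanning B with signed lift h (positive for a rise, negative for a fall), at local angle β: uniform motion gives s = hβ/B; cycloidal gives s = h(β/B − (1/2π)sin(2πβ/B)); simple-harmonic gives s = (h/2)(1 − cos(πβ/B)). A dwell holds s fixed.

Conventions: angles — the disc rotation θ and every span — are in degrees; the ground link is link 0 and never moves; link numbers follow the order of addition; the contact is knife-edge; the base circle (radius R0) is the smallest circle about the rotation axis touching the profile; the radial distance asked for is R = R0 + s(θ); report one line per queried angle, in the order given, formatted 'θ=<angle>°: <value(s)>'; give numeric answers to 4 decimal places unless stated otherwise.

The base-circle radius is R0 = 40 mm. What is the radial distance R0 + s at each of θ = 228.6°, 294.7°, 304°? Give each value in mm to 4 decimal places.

seg 1 [0°–131.3°] simple-harmonic, h=7: full span → s += 7 → s = 7.0000
seg 2 [131.3°–177.8°] cycloidal, h=-5: full span → s += -5 → s = 2.0000
seg 3 [177.8°–261.8°] simple-harmonic, h=26: θ=228.6° here. β=50.8, B=84. 26/2·(1 − cos(π·0.6048)) = 17.2017 → s = 19.2017
seg 3 [177.8°–261.8°] simple-harmonic, h=26: full span → s += 26 → s = 28.0000
seg 4 [261.8°–336.5°] cycloidal, h=11: θ=294.7° here. β=32.9, B=74.7. 11·(0.4404 − sin(2π·0.4404)/(2π)) = 4.2046 → s = 32.2046
seg 4 [261.8°–336.5°] cycloidal, h=11: θ=304° here. β=42.2, B=74.7. 11·(0.5649 − sin(2π·0.5649)/(2π)) = 6.9087 → s = 34.9087
θ=228.6°: R = R0 + s = 40 + 19.2017 = 59.2017
θ=294.7°: R = R0 + s = 40 + 32.2046 = 72.2046
θ=304°: R = R0 + s = 40 + 34.9087 = 74.9087

θ=228.6°: 59.2017
θ=294.7°: 72.2046
θ=304°: 74.9087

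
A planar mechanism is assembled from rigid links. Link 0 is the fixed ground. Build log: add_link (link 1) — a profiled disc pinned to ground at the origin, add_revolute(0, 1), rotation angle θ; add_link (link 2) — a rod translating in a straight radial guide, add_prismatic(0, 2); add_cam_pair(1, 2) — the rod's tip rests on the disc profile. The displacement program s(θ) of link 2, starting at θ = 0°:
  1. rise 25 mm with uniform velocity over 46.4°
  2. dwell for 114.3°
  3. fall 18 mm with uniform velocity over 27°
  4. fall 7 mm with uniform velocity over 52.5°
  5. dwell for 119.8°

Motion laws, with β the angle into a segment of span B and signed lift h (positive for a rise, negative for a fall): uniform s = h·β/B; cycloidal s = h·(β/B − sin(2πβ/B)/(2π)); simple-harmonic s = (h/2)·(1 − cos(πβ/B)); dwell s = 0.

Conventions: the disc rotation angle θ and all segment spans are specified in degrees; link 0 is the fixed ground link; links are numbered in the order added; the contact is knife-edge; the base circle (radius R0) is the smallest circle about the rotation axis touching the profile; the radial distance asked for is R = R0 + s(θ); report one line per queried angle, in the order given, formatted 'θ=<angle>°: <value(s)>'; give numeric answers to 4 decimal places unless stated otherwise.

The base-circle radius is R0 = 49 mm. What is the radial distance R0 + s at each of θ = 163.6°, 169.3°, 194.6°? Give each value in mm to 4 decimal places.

seg 1 [0°–46.4°] uniform, h=25: full span → s += 25 → s = 25.0000
seg 2 [46.4°–160.7°] dwell: s stays 25.0000
seg 3 [160.7°–187.7°] uniform, h=-18: θ=163.6° here. β=2.9, B=27. -18·2.9/27 = -1.9333 → s = 23.0667
seg 3 [160.7°–187.7°] uniform, h=-18: θ=169.3° here. β=8.6, B=27. -18·8.6/27 = -5.7333 → s = 19.2667
seg 3 [160.7°–187.7°] uniform, h=-18: full span → s += -18 → s = 7.0000
seg 4 [187.7°–240.2°] uniform, h=-7: θ=194.6° here. β=6.9, B=52.5. -7·6.9/52.5 = -0.9200 → s = 6.0800
θ=163.6°: R = R0 + s = 49 + 23.0667 = 72.0667
θ=169.3°: R = R0 + s = 49 + 19.2667 = 68.2667
θ=194.6°: R = R0 + s = 49 + 6.0800 = 55.0800

θ=163.6°: 72.0667
θ=169.3°: 68.2667
θ=194.6°: 55.0800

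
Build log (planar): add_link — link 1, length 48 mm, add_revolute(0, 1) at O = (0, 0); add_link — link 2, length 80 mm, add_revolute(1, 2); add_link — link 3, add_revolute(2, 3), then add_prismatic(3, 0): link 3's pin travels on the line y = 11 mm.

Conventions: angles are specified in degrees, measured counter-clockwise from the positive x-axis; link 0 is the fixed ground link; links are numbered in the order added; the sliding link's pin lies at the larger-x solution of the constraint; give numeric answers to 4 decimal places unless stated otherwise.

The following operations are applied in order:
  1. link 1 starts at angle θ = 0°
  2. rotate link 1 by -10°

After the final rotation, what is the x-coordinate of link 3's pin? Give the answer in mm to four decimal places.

geometry: r = 48 mm, L = 80 mm, e = 11 mm; θ starts at 0°
rotate link 1 by -10°: θ ← 0° -10° = -10°
crank pin P = (r cos θ, r sin θ) = (47.270772, -8.335113)
h = r sin θ − e = -8.335113 − 11 = -19.335113
x = r cos θ + √(L² − h²) = 47.270772 + 77.628303 = 124.899075

124.8991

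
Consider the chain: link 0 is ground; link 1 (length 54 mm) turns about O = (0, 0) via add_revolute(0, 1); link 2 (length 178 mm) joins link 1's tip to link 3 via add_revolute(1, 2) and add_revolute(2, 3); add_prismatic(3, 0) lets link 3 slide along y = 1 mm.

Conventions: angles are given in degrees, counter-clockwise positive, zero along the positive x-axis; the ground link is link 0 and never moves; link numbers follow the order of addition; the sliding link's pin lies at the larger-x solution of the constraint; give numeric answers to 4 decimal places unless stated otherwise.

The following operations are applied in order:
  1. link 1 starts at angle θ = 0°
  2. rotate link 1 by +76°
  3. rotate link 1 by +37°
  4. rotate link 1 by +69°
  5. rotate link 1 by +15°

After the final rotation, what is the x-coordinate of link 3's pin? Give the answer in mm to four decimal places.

geometry: r = 54 mm, L = 178 mm, e = 1 mm; θ starts at 0°
rotate link 1 by +76°: θ ← 0° +76° = 76°
rotate link 1 by +37°: θ ← 76° +37° = 113°
rotate link 1 by +69°: θ ← 113° +69° = 182°
rotate link 1 by +15°: θ ← 182° +15° = 197°
crank pin P = (r cos θ, r sin θ) = (-51.640457, -15.788072)
h = r sin θ − e = -15.788072 − 1 = -16.788072
x = r cos θ + √(L² − h²) = -51.640457 + 177.206548 = 125.566091

125.5661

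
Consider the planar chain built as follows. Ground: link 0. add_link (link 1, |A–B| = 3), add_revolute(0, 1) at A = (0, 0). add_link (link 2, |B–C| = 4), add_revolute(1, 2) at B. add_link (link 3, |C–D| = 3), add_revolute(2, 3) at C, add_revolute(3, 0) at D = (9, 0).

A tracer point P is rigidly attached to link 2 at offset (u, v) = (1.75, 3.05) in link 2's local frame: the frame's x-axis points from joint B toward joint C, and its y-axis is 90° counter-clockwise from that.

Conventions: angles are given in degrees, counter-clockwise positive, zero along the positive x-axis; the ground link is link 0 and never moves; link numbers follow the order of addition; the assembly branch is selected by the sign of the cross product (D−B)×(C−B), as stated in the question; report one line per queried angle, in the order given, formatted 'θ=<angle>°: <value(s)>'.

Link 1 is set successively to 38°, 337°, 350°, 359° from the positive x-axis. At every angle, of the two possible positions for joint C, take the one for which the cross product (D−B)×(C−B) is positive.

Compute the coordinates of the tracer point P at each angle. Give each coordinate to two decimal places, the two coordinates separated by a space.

A=(0,0), D=(9.00,0)
θ=38°: B = A + 3.00·(cos38°, sin38°) = (2.3640, 1.8470)
θ=38°: |BD| = 6.8882
θ=38°: circle(B,4.00) ∩ circle(D,3.00): a=3.9522, h=0.6164
θ=38°:   candidates: C₊=(6.3368,1.3811) cross=4.246; C₋=(6.0062,0.1934) cross=-4.246
θ=38°:   branch + wants cross > 0 → take C=(6.3368,1.3811) (cross=4.246)
θ=38°: ex = (C−B)/|BC| = (0.9932,-0.1165); ey = (0.1165,0.9932)
θ=38°: P = B + 1.75·ex + 3.05·ey = (4.4574,4.6724)
θ=337°: B = A + 3.00·(cos337°, sin337°) = (2.7615, -1.1722)
θ=337°: |BD| = 6.3477
θ=337°: circle(B,4.00) ∩ circle(D,3.00): a=3.7252, h=1.4570
θ=337°:   candidates: C₊=(6.1536,0.9476) cross=9.248; C₋=(6.6917,-1.9162) cross=-9.248
θ=337°:   branch + wants cross > 0 → take C=(6.1536,0.9476) (cross=9.248)
θ=337°: ex = (C−B)/|BC| = (0.8480,0.5300); ey = (-0.5300,0.8480)
θ=337°: P = B + 1.75·ex + 3.05·ey = (2.6292,2.3417)
θ=350°: B = A + 3.00·(cos350°, sin350°) = (2.9544, -0.5209)
θ=350°: |BD| = 6.0680
θ=350°: circle(B,4.00) ∩ circle(D,3.00): a=3.6108, h=1.7211
θ=350°:   candidates: C₊=(6.4041,1.5038) cross=10.444; C₋=(6.6996,-1.9257) cross=-10.444
θ=350°:   branch + wants cross > 0 → take C=(6.4041,1.5038) (cross=10.444)
θ=350°: ex = (C−B)/|BC| = (0.8624,0.5062); ey = (-0.5062,0.8624)
θ=350°: P = B + 1.75·ex + 3.05·ey = (2.9198,2.9953)
θ=359°: B = A + 3.00·(cos359°, sin359°) = (2.9995, -0.0524)
θ=359°: |BD| = 6.0007
θ=359°: circle(B,4.00) ∩ circle(D,3.00): a=3.5836, h=1.7770
θ=359°:   candidates: C₊=(6.5675,1.7558) cross=10.663; C₋=(6.5985,-1.7980) cross=-10.663
θ=359°:   branch + wants cross > 0 → take C=(6.5675,1.7558) (cross=10.663)
θ=359°: ex = (C−B)/|BC| = (0.8920,0.4521); ey = (-0.4521,0.8920)
θ=359°: P = B + 1.75·ex + 3.05·ey = (3.1818,3.4593)

θ=38°: 4.46 4.67
θ=337°: 2.63 2.34
θ=350°: 2.92 3.00
θ=359°: 3.18 3.46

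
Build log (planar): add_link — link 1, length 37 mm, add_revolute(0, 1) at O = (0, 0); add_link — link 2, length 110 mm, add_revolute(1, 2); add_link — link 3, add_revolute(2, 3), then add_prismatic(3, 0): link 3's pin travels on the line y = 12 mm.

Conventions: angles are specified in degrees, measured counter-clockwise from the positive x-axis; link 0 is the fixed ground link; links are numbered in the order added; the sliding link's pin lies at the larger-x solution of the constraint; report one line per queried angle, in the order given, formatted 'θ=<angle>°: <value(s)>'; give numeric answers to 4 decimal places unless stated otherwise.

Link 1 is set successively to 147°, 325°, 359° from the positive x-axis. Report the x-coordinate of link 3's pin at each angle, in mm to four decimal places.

geometry: r = 37 mm, L = 110 mm, e = 12 mm
θ=147°: crank pin P = (r cos θ, r sin θ) = (-31.030811, 20.151644)
θ=147°: h = r sin θ − e = 20.151644 − 12 = 8.151644
θ=147°: x = r cos θ + √(L² − h²) = -31.030811 + 109.697542 = 78.666731
θ=325°: crank pin P = (r cos θ, r sin θ) = (30.308626, -21.222328)
θ=325°: h = r sin θ − e = -21.222328 − 12 = -33.222328
θ=325°: x = r cos θ + √(L² − h²) = 30.308626 + 104.863134 = 135.171760
θ=359°: crank pin P = (r cos θ, r sin θ) = (36.994365, -0.645739)
θ=359°: h = r sin θ − e = -0.645739 − 12 = -12.645739
θ=359°: x = r cos θ + √(L² − h²) = 36.994365 + 109.270697 = 146.265062

θ=147°: 78.6667
θ=325°: 135.1718
θ=359°: 146.2651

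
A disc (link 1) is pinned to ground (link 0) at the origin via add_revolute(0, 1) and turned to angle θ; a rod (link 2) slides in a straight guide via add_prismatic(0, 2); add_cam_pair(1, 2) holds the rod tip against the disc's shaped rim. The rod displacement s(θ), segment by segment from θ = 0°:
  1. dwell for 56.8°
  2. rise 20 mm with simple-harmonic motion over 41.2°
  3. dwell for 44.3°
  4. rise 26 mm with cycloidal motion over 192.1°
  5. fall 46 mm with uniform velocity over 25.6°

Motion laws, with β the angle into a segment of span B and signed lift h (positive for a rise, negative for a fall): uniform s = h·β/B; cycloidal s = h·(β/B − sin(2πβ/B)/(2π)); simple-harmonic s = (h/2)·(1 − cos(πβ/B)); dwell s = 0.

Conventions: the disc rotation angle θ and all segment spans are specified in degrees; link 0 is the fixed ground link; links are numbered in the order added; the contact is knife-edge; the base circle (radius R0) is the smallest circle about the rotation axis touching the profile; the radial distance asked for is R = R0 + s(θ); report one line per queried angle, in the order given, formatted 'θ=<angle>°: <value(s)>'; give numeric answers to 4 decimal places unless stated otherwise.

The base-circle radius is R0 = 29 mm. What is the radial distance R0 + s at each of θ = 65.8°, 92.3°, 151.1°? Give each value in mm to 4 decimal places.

segment 1 (0° to 56.8°, dwell): s unchanged at 0.0000
θ = 65.8° falls in segment 2 (56.8° to 98°, simple-harmonic, h = 20): β = 65.8 − 56.8 = 9°, B = 41.2°; Δs = 20/2·(1 − cos(π·0.2184)) = 2.2639; s = 0.0000 + 2.2639 = 2.2639
θ = 92.3° falls in segment 2 (56.8° to 98°, simple-harmonic, h = 20): β = 92.3 − 56.8 = 35.5°, B = 41.2°; Δs = 20/2·(1 − cos(π·0.8617)) = 19.0702; s = 0.0000 + 19.0702 = 19.0702
segment 2 (56.8° to 98°, simple-harmonic, h = 20) is passed completely: s = 0.0000 + (20) = 20.0000
segment 3 (98° to 142.3°, dwell): s unchanged at 20.0000
θ = 151.1° falls in segment 4 (142.3° to 334.4°, cycloidal, h = 26): β = 151.1 − 142.3 = 8.8°, B = 192.1°; Δs = 26·(0.0458 − sin(2π·0.0458)/(2π)) = 0.0164; s = 20.0000 + 0.0164 = 20.0164
θ=65.8°: R = R0 + s = 29 + 2.2639 = 31.2639
θ=92.3°: R = R0 + s = 29 + 19.0702 = 48.0702
θ=151.1°: R = R0 + s = 29 + 20.0164 = 49.0164

θ=65.8°: 31.2639
θ=92.3°: 48.0702
θ=151.1°: 49.0164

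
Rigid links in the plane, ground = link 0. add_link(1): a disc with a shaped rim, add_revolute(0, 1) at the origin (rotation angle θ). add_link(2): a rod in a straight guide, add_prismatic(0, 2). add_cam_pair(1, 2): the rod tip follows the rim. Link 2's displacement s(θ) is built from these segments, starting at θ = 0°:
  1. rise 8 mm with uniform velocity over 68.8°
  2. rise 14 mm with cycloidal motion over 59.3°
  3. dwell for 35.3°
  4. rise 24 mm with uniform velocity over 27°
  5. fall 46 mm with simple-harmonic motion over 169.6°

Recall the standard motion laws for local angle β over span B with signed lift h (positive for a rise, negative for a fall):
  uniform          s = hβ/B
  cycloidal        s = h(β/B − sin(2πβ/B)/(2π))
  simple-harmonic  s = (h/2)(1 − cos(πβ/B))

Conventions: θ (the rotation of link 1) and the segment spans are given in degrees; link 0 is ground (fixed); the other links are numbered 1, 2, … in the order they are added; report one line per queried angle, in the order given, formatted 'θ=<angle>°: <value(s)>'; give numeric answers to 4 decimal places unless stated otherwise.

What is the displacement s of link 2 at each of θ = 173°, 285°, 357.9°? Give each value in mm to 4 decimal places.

segment 1 (0° to 68.8°, uniform, h = 8) is passed completely: s = 0.0000 + (8) = 8.0000
segment 2 (68.8° to 128.1°, cycloidal, h = 14) is passed completely: s = 8.0000 + (14) = 22.0000
segment 3 (128.1° to 163.4°, dwell): s unchanged at 22.0000
θ = 173° falls in segment 4 (163.4° to 190.4°, uniform, h = 24): β = 173 − 163.4 = 9.6°, B = 27°; Δs = 24·9.6/27 = 8.5333; s = 22.0000 + 8.5333 = 30.5333
segment 4 (163.4° to 190.4°, uniform, h = 24) is passed completely: s = 22.0000 + (24) = 46.0000
θ = 285° falls in segment 5 (190.4° to 360°, simple-harmonic, h = -46): β = 285 − 190.4 = 94.6°, B = 169.6°; Δs = -46/2·(1 − cos(π·0.5578)) = -27.1523; s = 46.0000 − 27.1523 = 18.8477
θ = 357.9° falls in segment 5 (190.4° to 360°, simple-harmonic, h = -46): β = 357.9 − 190.4 = 167.5°, B = 169.6°; Δs = -46/2·(1 − cos(π·0.9876)) = -45.9826; s = 46.0000 − 45.9826 = 0.0174

θ=173°: 30.5333
θ=285°: 18.8477
θ=357.9°: 0.0174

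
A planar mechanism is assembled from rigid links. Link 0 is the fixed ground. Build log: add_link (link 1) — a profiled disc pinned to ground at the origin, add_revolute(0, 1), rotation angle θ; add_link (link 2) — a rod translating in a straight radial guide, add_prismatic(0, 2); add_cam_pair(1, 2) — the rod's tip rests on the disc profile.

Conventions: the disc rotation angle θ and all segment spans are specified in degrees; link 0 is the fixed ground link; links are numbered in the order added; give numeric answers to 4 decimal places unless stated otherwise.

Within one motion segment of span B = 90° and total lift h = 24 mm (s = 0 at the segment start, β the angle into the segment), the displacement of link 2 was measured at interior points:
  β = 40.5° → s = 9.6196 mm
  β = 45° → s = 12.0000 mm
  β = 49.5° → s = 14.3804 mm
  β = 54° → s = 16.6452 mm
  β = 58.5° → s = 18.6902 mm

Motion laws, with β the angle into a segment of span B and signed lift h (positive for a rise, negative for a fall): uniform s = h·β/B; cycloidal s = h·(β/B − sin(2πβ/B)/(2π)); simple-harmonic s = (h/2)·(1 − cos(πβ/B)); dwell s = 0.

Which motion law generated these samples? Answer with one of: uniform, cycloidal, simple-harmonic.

candidates at β/B = r: uniform s = h·r (linear in β); cycloidal s = h·(r − sin(2πr)/(2π)); simple-harmonic s = (h/2)(1 − cos(πr))
β=40.5°: printed 9.6196 | uniform 10.8000, cycloidal 9.6196, simple-harmonic 10.1228
β=45°: printed 12.0000 | uniform 12.0000, cycloidal 12.0000, simple-harmonic 12.0000
β=49.5°: printed 14.3804 | uniform 13.2000, cycloidal 14.3804, simple-harmonic 13.8772
β=54°: printed 16.6452 | uniform 14.4000, cycloidal 16.6452, simple-harmonic 15.7082
β=58.5°: printed 18.6902 | uniform 15.6000, cycloidal 18.6902, simple-harmonic 17.4479
only one law matches every sample → cycloidal

cycloidal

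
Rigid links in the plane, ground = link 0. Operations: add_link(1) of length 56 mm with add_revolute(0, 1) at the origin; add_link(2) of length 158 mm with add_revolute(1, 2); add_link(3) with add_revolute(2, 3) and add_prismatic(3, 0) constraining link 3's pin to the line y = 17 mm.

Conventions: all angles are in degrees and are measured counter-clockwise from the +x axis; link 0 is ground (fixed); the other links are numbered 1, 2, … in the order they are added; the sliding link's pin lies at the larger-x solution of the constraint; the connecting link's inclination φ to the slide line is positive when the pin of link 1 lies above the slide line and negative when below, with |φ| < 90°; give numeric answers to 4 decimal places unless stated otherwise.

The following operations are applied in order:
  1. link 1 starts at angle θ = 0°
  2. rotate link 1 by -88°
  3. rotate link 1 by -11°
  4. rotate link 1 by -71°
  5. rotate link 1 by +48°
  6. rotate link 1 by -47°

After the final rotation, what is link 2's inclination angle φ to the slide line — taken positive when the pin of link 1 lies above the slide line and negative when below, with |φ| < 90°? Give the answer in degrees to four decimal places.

geometry: r = 56 mm, L = 158 mm, e = 17 mm; θ starts at 0°
rotate link 1 by -88°: θ ← 0° -88° = -88°
rotate link 1 by -11°: θ ← -88° -11° = -99°
rotate link 1 by -71°: θ ← -99° -71° = -170°
rotate link 1 by +48°: θ ← -170° +48° = -122°
rotate link 1 by -47°: θ ← -122° -47° = -169°
h = r sin θ − e = -10.685304 − 17 = -27.685304
sin φ = h / L = -27.685304 / 158 = -0.17522344
φ = arcsin(-0.17522344) = -10.091661°

-10.0917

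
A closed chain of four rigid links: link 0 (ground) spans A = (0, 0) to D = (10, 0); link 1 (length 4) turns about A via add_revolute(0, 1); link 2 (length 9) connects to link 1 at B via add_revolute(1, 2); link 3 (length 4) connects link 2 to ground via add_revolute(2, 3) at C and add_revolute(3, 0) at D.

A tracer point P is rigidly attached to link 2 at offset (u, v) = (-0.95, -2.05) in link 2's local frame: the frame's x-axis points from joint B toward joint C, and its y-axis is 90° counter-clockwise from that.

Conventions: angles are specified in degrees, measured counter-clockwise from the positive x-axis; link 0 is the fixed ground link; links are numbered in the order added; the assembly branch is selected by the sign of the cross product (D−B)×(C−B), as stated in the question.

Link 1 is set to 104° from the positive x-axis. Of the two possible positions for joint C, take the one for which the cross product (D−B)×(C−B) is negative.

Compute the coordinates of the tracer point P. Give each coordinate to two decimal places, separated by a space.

A=(0,0), D=(10.00,0)
B = A + 4.00·(cos104°, sin104°) = (-0.9677, 3.8812)
|BD| = 11.6342
circle(B,9.00) ∩ circle(D,4.00): a=8.6106, h=2.6188
  candidates: C₊=(8.0233,3.4774) cross=30.467; C₋=(6.2760,-1.4601) cross=-30.467
  branch - wants cross < 0 → take C=(6.2760,-1.4601) (cross=-30.467)
ex = (C−B)/|BC| = (0.8049,-0.5935); ey = (0.5935,0.8049)
P = B + -0.95·ex + -2.05·ey = (-2.9489,2.7950)

-2.95 2.80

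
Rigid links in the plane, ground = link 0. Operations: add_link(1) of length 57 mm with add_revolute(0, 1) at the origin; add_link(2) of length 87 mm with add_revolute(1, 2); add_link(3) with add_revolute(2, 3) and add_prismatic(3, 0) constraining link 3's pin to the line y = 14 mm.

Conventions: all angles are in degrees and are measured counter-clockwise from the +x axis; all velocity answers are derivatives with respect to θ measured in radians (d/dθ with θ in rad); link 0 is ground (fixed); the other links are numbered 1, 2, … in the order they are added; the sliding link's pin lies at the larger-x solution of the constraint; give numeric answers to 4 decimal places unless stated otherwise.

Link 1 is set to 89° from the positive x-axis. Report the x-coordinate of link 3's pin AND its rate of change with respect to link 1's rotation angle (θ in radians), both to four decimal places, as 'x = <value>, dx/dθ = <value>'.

geometry: r = 57 mm, L = 87 mm, e = 14 mm
crank pin P = (r cos θ, r sin θ) = (0.994787, 56.991319)
h = r sin θ − e = 56.991319 − 14 = 42.991319
x = r cos θ + √(L² − h²) = 0.994787 + 75.635617 = 76.630404
dx/dθ = −r sin θ − h·r cos θ/√(L² − h²) (θ in radians; h = 42.991319) = -57.556756

x = 76.6304, dx/dθ = -57.5568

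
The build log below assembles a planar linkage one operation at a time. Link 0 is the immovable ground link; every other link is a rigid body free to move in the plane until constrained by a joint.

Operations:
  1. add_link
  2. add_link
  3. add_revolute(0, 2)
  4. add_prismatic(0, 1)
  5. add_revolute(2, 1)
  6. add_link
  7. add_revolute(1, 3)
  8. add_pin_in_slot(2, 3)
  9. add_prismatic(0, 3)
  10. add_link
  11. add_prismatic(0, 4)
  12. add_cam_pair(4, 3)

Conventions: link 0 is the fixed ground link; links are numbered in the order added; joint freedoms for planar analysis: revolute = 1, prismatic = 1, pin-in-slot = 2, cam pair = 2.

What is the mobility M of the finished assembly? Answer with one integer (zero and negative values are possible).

(L,J1,J2)=(1,0,0); link0 fixed
link1: (2,0,0)
link2: (3,0,0)
R 0-2 [J1]: (3,1,0)
P 0-1 [J1]: (3,2,0)
R 2-1 [J1]: (3,3,0)
link3: (4,3,0)
R 1-3 [J1]: (4,4,0)
PS 2-3 [J2]: (4,4,1)
P 0-3 [J1]: (4,5,1)
link4: (5,5,1)
P 0-4 [J1]: (5,6,1)
C 4-3 [J2]: (5,6,2)
Grübler: 3·4 − 2·6 − 2 = -2

M = -2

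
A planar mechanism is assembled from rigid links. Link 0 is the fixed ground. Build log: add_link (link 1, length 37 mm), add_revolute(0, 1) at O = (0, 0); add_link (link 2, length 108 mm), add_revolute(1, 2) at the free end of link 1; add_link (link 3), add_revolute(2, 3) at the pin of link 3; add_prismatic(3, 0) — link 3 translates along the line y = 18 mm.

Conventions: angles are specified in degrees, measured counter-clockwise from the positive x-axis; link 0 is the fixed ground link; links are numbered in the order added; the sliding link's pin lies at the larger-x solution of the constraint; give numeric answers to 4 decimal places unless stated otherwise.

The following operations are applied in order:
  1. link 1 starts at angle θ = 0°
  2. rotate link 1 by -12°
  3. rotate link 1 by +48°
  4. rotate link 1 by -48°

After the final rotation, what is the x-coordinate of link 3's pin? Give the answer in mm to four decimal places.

geometry: r = 37 mm, L = 108 mm, e = 18 mm; θ starts at 0°
rotate link 1 by -12°: θ ← 0° -12° = -12°
rotate link 1 by +48°: θ ← -12° +48° = 36°
rotate link 1 by -48°: θ ← 36° -48° = -12°
crank pin P = (r cos θ, r sin θ) = (36.191461, -7.692733)
h = r sin θ − e = -7.692733 − 18 = -25.692733
x = r cos θ + √(L² − h²) = 36.191461 + 104.899397 = 141.090858

141.0909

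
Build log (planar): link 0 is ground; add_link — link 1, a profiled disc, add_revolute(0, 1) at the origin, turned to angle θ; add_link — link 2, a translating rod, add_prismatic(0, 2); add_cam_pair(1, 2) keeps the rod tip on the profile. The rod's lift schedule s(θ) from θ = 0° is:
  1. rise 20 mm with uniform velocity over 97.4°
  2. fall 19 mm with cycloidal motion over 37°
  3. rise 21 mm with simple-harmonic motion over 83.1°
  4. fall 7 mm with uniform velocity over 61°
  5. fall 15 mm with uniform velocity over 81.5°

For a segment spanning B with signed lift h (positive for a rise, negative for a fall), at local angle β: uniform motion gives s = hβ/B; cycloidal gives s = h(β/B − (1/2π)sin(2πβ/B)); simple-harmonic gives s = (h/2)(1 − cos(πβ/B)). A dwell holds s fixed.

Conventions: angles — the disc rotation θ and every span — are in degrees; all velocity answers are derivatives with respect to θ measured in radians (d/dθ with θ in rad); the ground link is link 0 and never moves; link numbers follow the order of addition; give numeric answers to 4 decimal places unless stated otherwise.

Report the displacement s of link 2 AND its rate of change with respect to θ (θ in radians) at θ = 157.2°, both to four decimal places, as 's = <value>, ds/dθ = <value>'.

seg 1 [0°–97.4°] uniform, h=20: full span → s += 20 → s = 20.0000
seg 2 [97.4°–134.4°] cycloidal, h=-19: full span → s += -19 → s = 1.0000
seg 3 [134.4°–217.5°] simple-harmonic, h=21: θ=157.2° here. β=22.8, B=83.1. 21/2·(1 − cos(π·0.2744)) = 3.6650 → s = 4.6650
velocity in seg [134.4°–217.5°] (simple-harmonic), θ in radians: β = 22.8° = 0.3979 rad, B = 83.1° = 1.4504 rad; ds/dθ = (πh/(2B)) sin(πβ/B) = (π·21/(2·1.4504)) sin(π·0.2744) = 17.265081 mm/rad

s = 4.6650, ds/dθ = 17.2651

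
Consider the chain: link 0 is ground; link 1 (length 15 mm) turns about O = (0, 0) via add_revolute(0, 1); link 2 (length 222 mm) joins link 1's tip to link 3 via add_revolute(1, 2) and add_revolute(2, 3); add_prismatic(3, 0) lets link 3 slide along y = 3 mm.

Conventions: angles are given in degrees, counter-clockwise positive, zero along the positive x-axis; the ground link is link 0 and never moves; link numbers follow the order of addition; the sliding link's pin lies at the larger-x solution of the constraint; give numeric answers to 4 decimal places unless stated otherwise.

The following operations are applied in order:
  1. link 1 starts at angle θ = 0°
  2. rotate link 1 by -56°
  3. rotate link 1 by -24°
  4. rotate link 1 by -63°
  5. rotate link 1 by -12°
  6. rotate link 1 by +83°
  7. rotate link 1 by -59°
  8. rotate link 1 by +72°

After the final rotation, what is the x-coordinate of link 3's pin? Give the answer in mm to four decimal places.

geometry: r = 15 mm, L = 222 mm, e = 3 mm; θ starts at 0°
rotate link 1 by -56°: θ ← 0° -56° = -56°
rotate link 1 by -24°: θ ← -56° -24° = -80°
rotate link 1 by -63°: θ ← -80° -63° = -143°
rotate link 1 by -12°: θ ← -143° -12° = -155°
rotate link 1 by +83°: θ ← -155° +83° = -72°
rotate link 1 by -59°: θ ← -72° -59° = -131°
rotate link 1 by +72°: θ ← -131° +72° = -59°
crank pin P = (r cos θ, r sin θ) = (7.725571, -12.857510)
h = r sin θ − e = -12.857510 − 3 = -15.857510
x = r cos θ + √(L² − h²) = 7.725571 + 221.432923 = 229.158494

229.1585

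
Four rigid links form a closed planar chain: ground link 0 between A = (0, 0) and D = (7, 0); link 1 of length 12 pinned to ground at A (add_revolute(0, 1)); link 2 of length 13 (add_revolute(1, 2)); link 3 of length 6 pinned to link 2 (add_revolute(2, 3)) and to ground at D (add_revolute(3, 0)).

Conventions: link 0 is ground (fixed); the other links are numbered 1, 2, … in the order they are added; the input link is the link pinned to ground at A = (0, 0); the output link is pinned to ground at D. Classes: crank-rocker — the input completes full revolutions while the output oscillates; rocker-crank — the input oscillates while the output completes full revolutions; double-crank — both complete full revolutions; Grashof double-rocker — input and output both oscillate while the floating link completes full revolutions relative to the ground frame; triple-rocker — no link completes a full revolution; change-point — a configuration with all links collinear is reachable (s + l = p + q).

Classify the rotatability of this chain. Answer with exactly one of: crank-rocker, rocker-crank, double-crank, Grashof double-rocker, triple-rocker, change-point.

lengths: ground=7, input=12, coupler=13, output=6
sorted: s=6 (shortest), l=13 (longest), p+q=19
s + l = 19 vs p + q = 19
s + l = p + q → change-point (collinear configuration reachable)

change-point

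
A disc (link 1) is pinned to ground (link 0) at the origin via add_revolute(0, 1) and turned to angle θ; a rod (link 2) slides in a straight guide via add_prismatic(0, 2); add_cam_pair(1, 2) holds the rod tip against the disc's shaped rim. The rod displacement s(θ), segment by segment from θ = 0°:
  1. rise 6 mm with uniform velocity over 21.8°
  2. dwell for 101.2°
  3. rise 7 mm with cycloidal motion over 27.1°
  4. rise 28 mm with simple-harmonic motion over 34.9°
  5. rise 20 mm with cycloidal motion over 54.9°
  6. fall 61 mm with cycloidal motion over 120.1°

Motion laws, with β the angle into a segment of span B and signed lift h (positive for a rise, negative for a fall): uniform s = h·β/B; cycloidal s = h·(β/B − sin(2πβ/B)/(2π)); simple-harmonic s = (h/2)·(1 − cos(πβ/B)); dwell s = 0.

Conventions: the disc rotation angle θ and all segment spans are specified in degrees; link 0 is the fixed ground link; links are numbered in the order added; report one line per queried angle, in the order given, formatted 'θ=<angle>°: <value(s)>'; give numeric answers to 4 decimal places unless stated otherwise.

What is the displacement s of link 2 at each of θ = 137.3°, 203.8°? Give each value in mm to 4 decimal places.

segment 1 (0° to 21.8°, uniform, h = 6) is passed completely: s = 0.0000 + (6) = 6.0000
segment 2 (21.8° to 123°, dwell): s unchanged at 6.0000
θ = 137.3° falls in segment 3 (123° to 150.1°, cycloidal, h = 7): β = 137.3 − 123 = 14.3°, B = 27.1°; Δs = 7·(0.5277 − sin(2π·0.5277)/(2π)) = 3.8865; s = 6.0000 + 3.8865 = 9.8865
segment 3 (123° to 150.1°, cycloidal, h = 7) is passed completely: s = 6.0000 + (7) = 13.0000
segment 4 (150.1° to 185°, simple-harmonic, h = 28) is passed completely: s = 13.0000 + (28) = 41.0000
θ = 203.8° falls in segment 5 (185° to 239.9°, cycloidal, h = 20): β = 203.8 − 185 = 18.8°, B = 54.9°; Δs = 20·(0.3424 − sin(2π·0.3424)/(2π)) = 4.1877; s = 41.0000 + 4.1877 = 45.1877

θ=137.3°: 9.8865
θ=203.8°: 45.1877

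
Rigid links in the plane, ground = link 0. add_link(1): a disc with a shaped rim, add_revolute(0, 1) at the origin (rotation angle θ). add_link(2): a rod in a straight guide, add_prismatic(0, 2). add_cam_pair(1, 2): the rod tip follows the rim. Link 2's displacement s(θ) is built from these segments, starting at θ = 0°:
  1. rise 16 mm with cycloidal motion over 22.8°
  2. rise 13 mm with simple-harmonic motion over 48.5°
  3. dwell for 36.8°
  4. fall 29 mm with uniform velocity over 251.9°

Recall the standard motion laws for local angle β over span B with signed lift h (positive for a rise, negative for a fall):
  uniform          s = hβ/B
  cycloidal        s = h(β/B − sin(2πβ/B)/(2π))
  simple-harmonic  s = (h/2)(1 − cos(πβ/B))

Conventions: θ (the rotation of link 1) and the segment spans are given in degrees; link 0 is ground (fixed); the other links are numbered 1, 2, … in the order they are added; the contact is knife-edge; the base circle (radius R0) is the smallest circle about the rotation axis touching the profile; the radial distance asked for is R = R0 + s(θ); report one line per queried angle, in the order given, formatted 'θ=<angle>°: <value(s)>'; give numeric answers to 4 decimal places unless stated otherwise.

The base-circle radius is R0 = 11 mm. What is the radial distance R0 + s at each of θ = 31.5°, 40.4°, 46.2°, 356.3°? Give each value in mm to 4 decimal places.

segment 1 (0° to 22.8°, cycloidal, h = 16) is passed completely: s = 0.0000 + (16) = 16.0000
θ = 31.5° falls in segment 2 (22.8° to 71.3°, simple-harmonic, h = 13): β = 31.5 − 22.8 = 8.7°, B = 48.5°; Δs = 13/2·(1 − cos(π·0.1794)) = 1.0051; s = 16.0000 + 1.0051 = 17.0051
θ = 40.4° falls in segment 2 (22.8° to 71.3°, simple-harmonic, h = 13): β = 40.4 − 22.8 = 17.6°, B = 48.5°; Δs = 13/2·(1 − cos(π·0.3629)) = 3.7859; s = 16.0000 + 3.7859 = 19.7859
θ = 46.2° falls in segment 2 (22.8° to 71.3°, simple-harmonic, h = 13): β = 46.2 − 22.8 = 23.4°, B = 48.5°; Δs = 13/2·(1 − cos(π·0.4825)) = 6.1423; s = 16.0000 + 6.1423 = 22.1423
segment 2 (22.8° to 71.3°, simple-harmonic, h = 13) is passed completely: s = 16.0000 + (13) = 29.0000
segment 3 (71.3° to 108.1°, dwell): s unchanged at 29.0000
θ = 356.3° falls in segment 4 (108.1° to 360°, uniform, h = -29): β = 356.3 − 108.1 = 248.2°, B = 251.9°; Δs = -29·248.2/251.9 = -28.5740; s = 29.0000 − 28.5740 = 0.4260
θ=31.5°: R = R0 + s = 11 + 17.0051 = 28.0051
θ=40.4°: R = R0 + s = 11 + 19.7859 = 30.7859
θ=46.2°: R = R0 + s = 11 + 22.1423 = 33.1423
θ=356.3°: R = R0 + s = 11 + 0.4260 = 11.4260

θ=31.5°: 28.0051
θ=40.4°: 30.7859
θ=46.2°: 33.1423
θ=356.3°: 11.4260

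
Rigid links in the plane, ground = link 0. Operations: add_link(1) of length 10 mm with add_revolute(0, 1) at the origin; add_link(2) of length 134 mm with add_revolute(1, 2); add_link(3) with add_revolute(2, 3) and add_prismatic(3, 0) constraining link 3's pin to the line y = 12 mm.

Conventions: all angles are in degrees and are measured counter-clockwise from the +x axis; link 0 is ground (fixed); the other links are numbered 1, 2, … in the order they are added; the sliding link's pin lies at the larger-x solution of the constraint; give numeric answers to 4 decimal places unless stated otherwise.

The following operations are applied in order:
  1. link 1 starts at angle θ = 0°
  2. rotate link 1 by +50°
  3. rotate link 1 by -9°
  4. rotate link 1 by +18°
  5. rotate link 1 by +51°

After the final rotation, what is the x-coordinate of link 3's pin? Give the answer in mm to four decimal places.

geometry: r = 10 mm, L = 134 mm, e = 12 mm; θ starts at 0°
rotate link 1 by +50°: θ ← 0° +50° = 50°
rotate link 1 by -9°: θ ← 50° -9° = 41°
rotate link 1 by +18°: θ ← 41° +18° = 59°
rotate link 1 by +51°: θ ← 59° +51° = 110°
crank pin P = (r cos θ, r sin θ) = (-3.420201, 9.396926)
h = r sin θ − e = 9.396926 − 12 = -2.603074
x = r cos θ + √(L² − h²) = -3.420201 + 133.974714 = 130.554513

130.5545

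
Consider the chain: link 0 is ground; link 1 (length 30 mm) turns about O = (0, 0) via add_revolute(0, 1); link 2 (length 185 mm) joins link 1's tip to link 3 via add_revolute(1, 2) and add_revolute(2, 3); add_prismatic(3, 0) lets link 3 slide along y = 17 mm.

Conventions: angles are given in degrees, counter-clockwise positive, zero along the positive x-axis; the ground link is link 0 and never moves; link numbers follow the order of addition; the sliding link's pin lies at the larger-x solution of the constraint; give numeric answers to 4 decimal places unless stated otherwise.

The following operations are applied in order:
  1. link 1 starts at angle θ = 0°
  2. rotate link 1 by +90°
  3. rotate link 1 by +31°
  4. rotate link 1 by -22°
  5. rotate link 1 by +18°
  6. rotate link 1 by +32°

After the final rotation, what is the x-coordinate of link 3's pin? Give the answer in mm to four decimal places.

geometry: r = 30 mm, L = 185 mm, e = 17 mm; θ starts at 0°
rotate link 1 by +90°: θ ← 0° +90° = 90°
rotate link 1 by +31°: θ ← 90° +31° = 121°
rotate link 1 by -22°: θ ← 121° -22° = 99°
rotate link 1 by +18°: θ ← 99° +18° = 117°
rotate link 1 by +32°: θ ← 117° +32° = 149°
crank pin P = (r cos θ, r sin θ) = (-25.715019, 15.451142)
h = r sin θ − e = 15.451142 − 17 = -1.548858
x = r cos θ + √(L² − h²) = -25.715019 + 184.993516 = 159.278497

159.2785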